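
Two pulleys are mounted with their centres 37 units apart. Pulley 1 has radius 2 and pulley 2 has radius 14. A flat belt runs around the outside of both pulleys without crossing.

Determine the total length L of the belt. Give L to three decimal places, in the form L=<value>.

open belt: β = asin((r2−r1)/C) = asin(12/37) = 18.9246°
wrap1 = π − 2β = 142.1507°
wrap2 = π + 2β = 217.8493°
tangent length = C·cosβ = 35.0000
L = r1·wrap1 + r2·wrap2 + 2·C·cosβ = 2·2.4810 + 14·3.8022 + 2·35.0000 = 128.1926

L=128.193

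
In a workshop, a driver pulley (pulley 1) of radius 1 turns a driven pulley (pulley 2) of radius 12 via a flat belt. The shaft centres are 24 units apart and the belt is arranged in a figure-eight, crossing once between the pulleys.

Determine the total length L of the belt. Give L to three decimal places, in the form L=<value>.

crossed belt: β = asin((r1+r2)/C) = asin(13/24) = 32.7972°
wrap1 = wrap2 = π + 2β = 245.5943°
tangent length = C·cosβ = 20.1742
L = (r1+r2)·wrap + 2·C·cosβ = 13·4.2864 + 2·20.1742 = 96.0721

L=96.072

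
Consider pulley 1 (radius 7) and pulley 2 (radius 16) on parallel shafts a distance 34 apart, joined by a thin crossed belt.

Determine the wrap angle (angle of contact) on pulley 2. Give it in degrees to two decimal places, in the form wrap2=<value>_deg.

wrap2=265.14_deg

crossed belt: β = asin((r1+r2)/C) = asin(23/34) = 42.5685°
wrap1 = wrap2 = π + 2β = 265.1369°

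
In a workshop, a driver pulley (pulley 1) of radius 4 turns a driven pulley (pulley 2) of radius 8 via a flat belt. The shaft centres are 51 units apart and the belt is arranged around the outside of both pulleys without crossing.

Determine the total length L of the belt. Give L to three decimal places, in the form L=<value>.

open belt: β = asin((r2−r1)/C) = asin(4/51) = 4.4984°
wrap1 = π − 2β = 171.0032°
wrap2 = π + 2β = 188.9968°
tangent length = C·cosβ = 50.8429
L = r1·wrap1 + r2·wrap2 + 2·C·cosβ = 4·2.9846 + 8·3.2986 + 2·50.8429 = 140.0130

L=140.013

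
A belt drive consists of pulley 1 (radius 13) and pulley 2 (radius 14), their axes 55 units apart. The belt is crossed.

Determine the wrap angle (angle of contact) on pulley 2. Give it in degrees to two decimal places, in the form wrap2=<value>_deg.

crossed belt: β = asin((r1+r2)/C) = asin(27/55) = 29.4004°
wrap1 = wrap2 = π + 2β = 238.8007°

wrap2=238.80_deg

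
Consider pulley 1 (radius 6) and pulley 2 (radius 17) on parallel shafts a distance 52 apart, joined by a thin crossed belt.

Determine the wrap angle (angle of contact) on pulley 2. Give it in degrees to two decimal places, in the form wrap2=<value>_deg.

wrap2=232.50_deg

crossed belt: β = asin((r1+r2)/C) = asin(23/52) = 26.2512°
wrap1 = wrap2 = π + 2β = 232.5024°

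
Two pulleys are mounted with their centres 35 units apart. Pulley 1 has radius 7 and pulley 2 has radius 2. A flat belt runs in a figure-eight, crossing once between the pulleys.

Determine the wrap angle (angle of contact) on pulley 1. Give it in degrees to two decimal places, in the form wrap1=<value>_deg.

wrap1=209.80_deg

crossed belt: β = asin((r1+r2)/C) = asin(9/35) = 14.9006°
wrap1 = wrap2 = π + 2β = 209.8012°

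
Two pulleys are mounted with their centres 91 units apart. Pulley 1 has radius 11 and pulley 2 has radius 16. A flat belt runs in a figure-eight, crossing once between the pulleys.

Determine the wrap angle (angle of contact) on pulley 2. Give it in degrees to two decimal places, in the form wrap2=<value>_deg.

crossed belt: β = asin((r1+r2)/C) = asin(27/91) = 17.2597°
wrap1 = wrap2 = π + 2β = 214.5194°

wrap2=214.52_deg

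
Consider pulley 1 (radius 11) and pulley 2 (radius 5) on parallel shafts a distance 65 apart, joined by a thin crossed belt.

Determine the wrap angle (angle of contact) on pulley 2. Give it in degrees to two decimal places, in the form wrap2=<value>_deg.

crossed belt: β = asin((r1+r2)/C) = asin(16/65) = 14.2500°
wrap1 = wrap2 = π + 2β = 208.5001°

wrap2=208.50_deg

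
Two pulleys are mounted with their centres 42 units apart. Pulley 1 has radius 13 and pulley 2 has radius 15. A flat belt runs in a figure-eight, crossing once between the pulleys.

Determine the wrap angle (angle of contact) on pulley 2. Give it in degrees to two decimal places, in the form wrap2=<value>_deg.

wrap2=263.62_deg

crossed belt: β = asin((r1+r2)/C) = asin(28/42) = 41.8103°
wrap1 = wrap2 = π + 2β = 263.6206°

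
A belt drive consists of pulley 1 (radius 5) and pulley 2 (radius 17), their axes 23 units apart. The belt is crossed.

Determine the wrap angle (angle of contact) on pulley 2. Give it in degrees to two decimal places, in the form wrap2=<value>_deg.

crossed belt: β = asin((r1+r2)/C) = asin(22/23) = 73.0426°
wrap1 = wrap2 = π + 2β = 326.0851°

wrap2=326.09_deg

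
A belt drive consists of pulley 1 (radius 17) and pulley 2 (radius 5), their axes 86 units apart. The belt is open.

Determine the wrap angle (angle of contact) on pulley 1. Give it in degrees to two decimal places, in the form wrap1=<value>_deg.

wrap1=196.04_deg

open belt: β = asin((r2−r1)/C) = asin(-12/86) = -8.0209°
wrap1 = π − 2β = 196.0419°
wrap2 = π + 2β = 163.9581°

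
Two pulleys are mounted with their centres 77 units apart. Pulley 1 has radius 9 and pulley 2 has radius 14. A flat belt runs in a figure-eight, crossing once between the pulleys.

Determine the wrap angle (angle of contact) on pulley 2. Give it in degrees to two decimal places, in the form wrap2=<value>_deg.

crossed belt: β = asin((r1+r2)/C) = asin(23/77) = 17.3796°
wrap1 = wrap2 = π + 2β = 214.7592°

wrap2=214.76_deg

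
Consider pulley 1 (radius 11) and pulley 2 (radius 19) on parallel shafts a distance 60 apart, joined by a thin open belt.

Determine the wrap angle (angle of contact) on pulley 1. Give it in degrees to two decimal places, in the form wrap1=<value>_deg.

wrap1=164.68_deg

open belt: β = asin((r2−r1)/C) = asin(8/60) = 7.6623°
wrap1 = π − 2β = 164.6755°
wrap2 = π + 2β = 195.3245°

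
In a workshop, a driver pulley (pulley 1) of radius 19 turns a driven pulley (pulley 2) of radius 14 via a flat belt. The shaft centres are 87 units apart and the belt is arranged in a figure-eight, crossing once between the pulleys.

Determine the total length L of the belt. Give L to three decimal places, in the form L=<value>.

crossed belt: β = asin((r1+r2)/C) = asin(33/87) = 22.2910°
wrap1 = wrap2 = π + 2β = 224.5819°
tangent length = C·cosβ = 80.4984
L = (r1+r2)·wrap + 2·C·cosβ = 33·3.9197 + 2·80.4984 = 290.3468

L=290.347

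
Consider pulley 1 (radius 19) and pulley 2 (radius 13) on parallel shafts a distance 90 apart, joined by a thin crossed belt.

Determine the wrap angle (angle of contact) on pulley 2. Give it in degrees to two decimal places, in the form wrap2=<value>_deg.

wrap2=221.65_deg

crossed belt: β = asin((r1+r2)/C) = asin(32/90) = 20.8275°
wrap1 = wrap2 = π + 2β = 221.6550°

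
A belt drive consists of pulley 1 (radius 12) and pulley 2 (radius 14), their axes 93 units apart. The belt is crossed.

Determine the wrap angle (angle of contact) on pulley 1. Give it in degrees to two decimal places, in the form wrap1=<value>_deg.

crossed belt: β = asin((r1+r2)/C) = asin(26/93) = 16.2345°
wrap1 = wrap2 = π + 2β = 212.4691°

wrap1=212.47_deg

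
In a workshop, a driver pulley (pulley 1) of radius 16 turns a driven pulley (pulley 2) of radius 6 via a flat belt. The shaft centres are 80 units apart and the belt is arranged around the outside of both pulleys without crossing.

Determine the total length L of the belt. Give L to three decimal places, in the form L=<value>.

L=230.367

open belt: β = asin((r2−r1)/C) = asin(-10/80) = -7.1808°
wrap1 = π − 2β = 194.3615°
wrap2 = π + 2β = 165.6385°
tangent length = C·cosβ = 79.3725
L = r1·wrap1 + r2·wrap2 + 2·C·cosβ = 16·3.3922 + 6·2.8909 + 2·79.3725 = 230.3667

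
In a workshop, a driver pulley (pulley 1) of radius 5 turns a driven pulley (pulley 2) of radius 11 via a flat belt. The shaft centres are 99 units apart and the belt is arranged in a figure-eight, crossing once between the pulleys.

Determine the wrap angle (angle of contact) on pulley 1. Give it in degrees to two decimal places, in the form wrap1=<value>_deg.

crossed belt: β = asin((r1+r2)/C) = asin(16/99) = 9.3007°
wrap1 = wrap2 = π + 2β = 198.6014°

wrap1=198.60_deg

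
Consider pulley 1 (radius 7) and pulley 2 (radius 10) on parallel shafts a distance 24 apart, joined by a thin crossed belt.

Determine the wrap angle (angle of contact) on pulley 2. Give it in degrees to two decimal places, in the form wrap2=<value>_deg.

wrap2=270.20_deg

crossed belt: β = asin((r1+r2)/C) = asin(17/24) = 45.0995°
wrap1 = wrap2 = π + 2β = 270.1989°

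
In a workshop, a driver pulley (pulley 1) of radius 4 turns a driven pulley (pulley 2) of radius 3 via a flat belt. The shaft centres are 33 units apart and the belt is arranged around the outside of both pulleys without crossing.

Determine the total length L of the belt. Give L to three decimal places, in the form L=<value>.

L=88.021

open belt: β = asin((r2−r1)/C) = asin(-1/33) = -1.7365°
wrap1 = π − 2β = 183.4730°
wrap2 = π + 2β = 176.5270°
tangent length = C·cosβ = 32.9848
L = r1·wrap1 + r2·wrap2 + 2·C·cosβ = 4·3.2022 + 3·3.0810 + 2·32.9848 = 88.0215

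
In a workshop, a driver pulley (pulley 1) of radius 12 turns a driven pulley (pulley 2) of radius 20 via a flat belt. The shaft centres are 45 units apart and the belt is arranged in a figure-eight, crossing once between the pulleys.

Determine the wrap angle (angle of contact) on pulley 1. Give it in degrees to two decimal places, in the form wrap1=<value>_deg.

crossed belt: β = asin((r1+r2)/C) = asin(32/45) = 45.3254°
wrap1 = wrap2 = π + 2β = 270.6508°

wrap1=270.65_deg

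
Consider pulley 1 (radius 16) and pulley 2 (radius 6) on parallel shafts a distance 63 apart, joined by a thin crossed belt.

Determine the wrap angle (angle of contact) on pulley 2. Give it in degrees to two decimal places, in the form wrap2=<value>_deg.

crossed belt: β = asin((r1+r2)/C) = asin(22/63) = 20.4388°
wrap1 = wrap2 = π + 2β = 220.8776°

wrap2=220.88_deg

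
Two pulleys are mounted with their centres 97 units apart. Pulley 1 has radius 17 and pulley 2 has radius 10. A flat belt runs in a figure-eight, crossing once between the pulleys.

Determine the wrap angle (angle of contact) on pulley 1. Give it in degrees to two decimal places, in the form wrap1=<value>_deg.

crossed belt: β = asin((r1+r2)/C) = asin(27/97) = 16.1618°
wrap1 = wrap2 = π + 2β = 212.3236°

wrap1=212.32_deg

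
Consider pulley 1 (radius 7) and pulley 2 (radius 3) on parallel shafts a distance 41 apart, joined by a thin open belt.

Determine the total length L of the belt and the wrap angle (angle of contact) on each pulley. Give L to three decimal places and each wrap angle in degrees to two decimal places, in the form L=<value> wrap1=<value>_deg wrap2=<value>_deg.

open belt: β = asin((r2−r1)/C) = asin(-4/41) = -5.5987°
wrap1 = π − 2β = 191.1975°
wrap2 = π + 2β = 168.8025°
tangent length = C·cosβ = 40.8044
L = r1·wrap1 + r2·wrap2 + 2·C·cosβ = 7·3.3370 + 3·2.9462 + 2·40.8044 = 113.8065

L=113.806 wrap1=191.20_deg wrap2=168.80_deg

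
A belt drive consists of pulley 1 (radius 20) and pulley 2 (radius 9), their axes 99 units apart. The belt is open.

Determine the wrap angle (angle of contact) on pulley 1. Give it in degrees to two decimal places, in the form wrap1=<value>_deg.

open belt: β = asin((r2−r1)/C) = asin(-11/99) = -6.3794°
wrap1 = π − 2β = 192.7587°
wrap2 = π + 2β = 167.2413°

wrap1=192.76_deg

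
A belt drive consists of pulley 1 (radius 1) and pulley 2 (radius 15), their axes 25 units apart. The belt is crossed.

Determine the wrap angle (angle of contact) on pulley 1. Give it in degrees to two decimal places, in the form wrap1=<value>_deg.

wrap1=259.58_deg

crossed belt: β = asin((r1+r2)/C) = asin(16/25) = 39.7918°
wrap1 = wrap2 = π + 2β = 259.5836°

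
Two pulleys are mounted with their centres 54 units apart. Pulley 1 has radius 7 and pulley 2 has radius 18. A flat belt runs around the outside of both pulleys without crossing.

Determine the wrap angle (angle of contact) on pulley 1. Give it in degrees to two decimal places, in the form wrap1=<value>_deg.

wrap1=156.49_deg

open belt: β = asin((r2−r1)/C) = asin(11/54) = 11.7536°
wrap1 = π − 2β = 156.4927°
wrap2 = π + 2β = 203.5073°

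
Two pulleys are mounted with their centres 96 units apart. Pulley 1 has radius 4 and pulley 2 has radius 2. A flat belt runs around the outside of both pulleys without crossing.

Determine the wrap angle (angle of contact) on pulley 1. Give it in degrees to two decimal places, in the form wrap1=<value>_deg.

open belt: β = asin((r2−r1)/C) = asin(-2/96) = -1.1937°
wrap1 = π − 2β = 182.3875°
wrap2 = π + 2β = 177.6125°

wrap1=182.39_deg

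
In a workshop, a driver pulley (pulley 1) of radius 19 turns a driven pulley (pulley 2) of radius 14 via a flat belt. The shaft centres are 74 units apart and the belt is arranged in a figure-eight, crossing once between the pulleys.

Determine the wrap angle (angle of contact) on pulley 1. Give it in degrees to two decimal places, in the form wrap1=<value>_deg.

crossed belt: β = asin((r1+r2)/C) = asin(33/74) = 26.4839°
wrap1 = wrap2 = π + 2β = 232.9678°

wrap1=232.97_deg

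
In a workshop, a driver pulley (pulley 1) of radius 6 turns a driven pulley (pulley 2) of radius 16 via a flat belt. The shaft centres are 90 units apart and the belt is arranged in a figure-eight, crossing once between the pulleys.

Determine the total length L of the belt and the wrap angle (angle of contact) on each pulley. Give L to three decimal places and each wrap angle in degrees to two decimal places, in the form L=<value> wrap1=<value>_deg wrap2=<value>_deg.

crossed belt: β = asin((r1+r2)/C) = asin(22/90) = 14.1490°
wrap1 = wrap2 = π + 2β = 208.2980°
tangent length = C·cosβ = 87.2697
L = (r1+r2)·wrap + 2·C·cosβ = 22·3.6355 + 2·87.2697 = 254.5201

L=254.520 wrap1=208.30_deg wrap2=208.30_deg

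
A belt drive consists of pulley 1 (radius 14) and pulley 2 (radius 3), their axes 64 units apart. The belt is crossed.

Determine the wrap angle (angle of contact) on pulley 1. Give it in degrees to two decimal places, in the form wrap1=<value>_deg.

crossed belt: β = asin((r1+r2)/C) = asin(17/64) = 15.4041°
wrap1 = wrap2 = π + 2β = 210.8082°

wrap1=210.81_deg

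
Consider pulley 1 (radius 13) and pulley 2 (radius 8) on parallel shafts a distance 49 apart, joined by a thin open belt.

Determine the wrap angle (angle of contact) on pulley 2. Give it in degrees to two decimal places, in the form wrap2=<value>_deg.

wrap2=168.29_deg

open belt: β = asin((r2−r1)/C) = asin(-5/49) = -5.8567°
wrap1 = π − 2β = 191.7134°
wrap2 = π + 2β = 168.2866°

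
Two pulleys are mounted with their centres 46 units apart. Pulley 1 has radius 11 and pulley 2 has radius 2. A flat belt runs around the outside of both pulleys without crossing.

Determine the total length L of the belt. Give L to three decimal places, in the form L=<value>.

open belt: β = asin((r2−r1)/C) = asin(-9/46) = -11.2828°
wrap1 = π − 2β = 202.5656°
wrap2 = π + 2β = 157.4344°
tangent length = C·cosβ = 45.1110
L = r1·wrap1 + r2·wrap2 + 2·C·cosβ = 11·3.5354 + 2·2.7477 + 2·45.1110 = 134.6073

L=134.607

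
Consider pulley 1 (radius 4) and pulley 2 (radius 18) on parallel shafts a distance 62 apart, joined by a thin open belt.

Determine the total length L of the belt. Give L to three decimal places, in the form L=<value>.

open belt: β = asin((r2−r1)/C) = asin(14/62) = 13.0503°
wrap1 = π − 2β = 153.8994°
wrap2 = π + 2β = 206.1006°
tangent length = C·cosβ = 60.3987
L = r1·wrap1 + r2·wrap2 + 2·C·cosβ = 4·2.6861 + 18·3.5971 + 2·60.3987 = 196.2900

L=196.290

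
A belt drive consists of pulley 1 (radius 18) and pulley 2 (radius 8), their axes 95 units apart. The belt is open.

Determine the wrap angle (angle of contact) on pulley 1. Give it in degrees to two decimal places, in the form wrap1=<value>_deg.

open belt: β = asin((r2−r1)/C) = asin(-10/95) = -6.0423°
wrap1 = π − 2β = 192.0847°
wrap2 = π + 2β = 167.9153°

wrap1=192.08_deg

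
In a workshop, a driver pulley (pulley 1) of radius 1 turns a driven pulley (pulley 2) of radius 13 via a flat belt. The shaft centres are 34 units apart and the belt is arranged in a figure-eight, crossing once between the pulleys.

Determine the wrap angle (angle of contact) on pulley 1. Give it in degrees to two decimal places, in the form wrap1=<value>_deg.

wrap1=228.63_deg

crossed belt: β = asin((r1+r2)/C) = asin(14/34) = 24.3157°
wrap1 = wrap2 = π + 2β = 228.6315°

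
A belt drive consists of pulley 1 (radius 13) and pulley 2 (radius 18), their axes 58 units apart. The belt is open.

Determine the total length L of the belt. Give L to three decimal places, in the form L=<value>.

open belt: β = asin((r2−r1)/C) = asin(5/58) = 4.9454°
wrap1 = π − 2β = 170.1091°
wrap2 = π + 2β = 189.8909°
tangent length = C·cosβ = 57.7841
L = r1·wrap1 + r2·wrap2 + 2·C·cosβ = 13·2.9690 + 18·3.3142 + 2·57.7841 = 213.8207

L=213.821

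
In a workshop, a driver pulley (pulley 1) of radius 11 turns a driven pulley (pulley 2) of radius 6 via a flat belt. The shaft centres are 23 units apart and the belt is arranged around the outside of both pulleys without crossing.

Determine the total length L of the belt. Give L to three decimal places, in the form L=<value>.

L=100.498

open belt: β = asin((r2−r1)/C) = asin(-5/23) = -12.5559°
wrap1 = π − 2β = 205.1117°
wrap2 = π + 2β = 154.8883°
tangent length = C·cosβ = 22.4499
L = r1·wrap1 + r2·wrap2 + 2·C·cosβ = 11·3.5799 + 6·2.7033 + 2·22.4499 = 100.4984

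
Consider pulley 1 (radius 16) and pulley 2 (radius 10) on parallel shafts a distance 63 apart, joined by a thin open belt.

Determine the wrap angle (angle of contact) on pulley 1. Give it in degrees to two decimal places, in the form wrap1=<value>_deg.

wrap1=190.93_deg

open belt: β = asin((r2−r1)/C) = asin(-6/63) = -5.4650°
wrap1 = π − 2β = 190.9300°
wrap2 = π + 2β = 169.0700°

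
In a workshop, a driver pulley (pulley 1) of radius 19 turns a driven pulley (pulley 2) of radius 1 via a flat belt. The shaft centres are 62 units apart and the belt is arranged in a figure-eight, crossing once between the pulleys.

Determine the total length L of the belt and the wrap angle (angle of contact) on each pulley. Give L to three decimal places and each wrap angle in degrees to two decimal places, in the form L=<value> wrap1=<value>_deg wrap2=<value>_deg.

crossed belt: β = asin((r1+r2)/C) = asin(20/62) = 18.8191°
wrap1 = wrap2 = π + 2β = 217.6381°
tangent length = C·cosβ = 58.6856
L = (r1+r2)·wrap + 2·C·cosβ = 20·3.7985 + 2·58.6856 = 193.3412

L=193.341 wrap1=217.64_deg wrap2=217.64_deg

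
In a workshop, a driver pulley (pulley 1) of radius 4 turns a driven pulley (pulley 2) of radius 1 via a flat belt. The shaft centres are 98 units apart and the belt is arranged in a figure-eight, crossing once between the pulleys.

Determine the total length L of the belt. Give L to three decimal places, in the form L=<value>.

crossed belt: β = asin((r1+r2)/C) = asin(5/98) = 2.9245°
wrap1 = wrap2 = π + 2β = 185.8490°
tangent length = C·cosβ = 97.8724
L = (r1+r2)·wrap + 2·C·cosβ = 5·3.2437 + 2·97.8724 = 211.9631

L=211.963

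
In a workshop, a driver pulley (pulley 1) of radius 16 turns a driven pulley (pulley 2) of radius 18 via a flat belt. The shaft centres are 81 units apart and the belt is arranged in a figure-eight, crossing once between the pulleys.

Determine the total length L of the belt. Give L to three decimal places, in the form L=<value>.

L=283.307

crossed belt: β = asin((r1+r2)/C) = asin(34/81) = 24.8190°
wrap1 = wrap2 = π + 2β = 229.6380°
tangent length = C·cosβ = 73.5187
L = (r1+r2)·wrap + 2·C·cosβ = 34·4.0079 + 2·73.5187 = 283.3073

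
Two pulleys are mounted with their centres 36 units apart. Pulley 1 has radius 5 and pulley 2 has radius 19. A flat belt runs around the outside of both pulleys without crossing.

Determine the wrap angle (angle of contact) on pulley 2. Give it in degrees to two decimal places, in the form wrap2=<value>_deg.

open belt: β = asin((r2−r1)/C) = asin(14/36) = 22.8854°
wrap1 = π − 2β = 134.2292°
wrap2 = π + 2β = 225.7708°

wrap2=225.77_deg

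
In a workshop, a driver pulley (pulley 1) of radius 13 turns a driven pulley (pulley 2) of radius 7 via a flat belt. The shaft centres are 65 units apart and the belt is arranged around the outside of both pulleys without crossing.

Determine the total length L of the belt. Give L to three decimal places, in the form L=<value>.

open belt: β = asin((r2−r1)/C) = asin(-6/65) = -5.2964°
wrap1 = π − 2β = 190.5928°
wrap2 = π + 2β = 169.4072°
tangent length = C·cosβ = 64.7225
L = r1·wrap1 + r2·wrap2 + 2·C·cosβ = 13·3.3265 + 7·2.9567 + 2·64.7225 = 193.3861

L=193.386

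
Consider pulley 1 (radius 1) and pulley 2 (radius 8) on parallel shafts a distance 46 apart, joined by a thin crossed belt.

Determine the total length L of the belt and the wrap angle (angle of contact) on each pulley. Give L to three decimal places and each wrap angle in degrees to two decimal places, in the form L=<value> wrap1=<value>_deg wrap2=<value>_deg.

L=122.041 wrap1=202.57_deg wrap2=202.57_deg

crossed belt: β = asin((r1+r2)/C) = asin(9/46) = 11.2828°
wrap1 = wrap2 = π + 2β = 202.5656°
tangent length = C·cosβ = 45.1110
L = (r1+r2)·wrap + 2·C·cosβ = 9·3.5354 + 2·45.1110 = 122.0409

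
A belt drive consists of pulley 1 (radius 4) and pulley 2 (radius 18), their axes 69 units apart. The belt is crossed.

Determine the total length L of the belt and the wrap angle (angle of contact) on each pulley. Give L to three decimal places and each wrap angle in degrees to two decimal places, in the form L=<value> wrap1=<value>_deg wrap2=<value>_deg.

L=214.191 wrap1=217.19_deg wrap2=217.19_deg

crossed belt: β = asin((r1+r2)/C) = asin(22/69) = 18.5928°
wrap1 = wrap2 = π + 2β = 217.1856°
tangent length = C·cosβ = 65.3988
L = (r1+r2)·wrap + 2·C·cosβ = 22·3.7906 + 2·65.3988 = 214.1909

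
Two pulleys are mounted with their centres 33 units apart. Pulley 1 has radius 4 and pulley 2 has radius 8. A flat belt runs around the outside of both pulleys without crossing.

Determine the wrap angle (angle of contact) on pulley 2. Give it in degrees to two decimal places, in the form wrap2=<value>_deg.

wrap2=193.92_deg

open belt: β = asin((r2−r1)/C) = asin(4/33) = 6.9621°
wrap1 = π − 2β = 166.0759°
wrap2 = π + 2β = 193.9241°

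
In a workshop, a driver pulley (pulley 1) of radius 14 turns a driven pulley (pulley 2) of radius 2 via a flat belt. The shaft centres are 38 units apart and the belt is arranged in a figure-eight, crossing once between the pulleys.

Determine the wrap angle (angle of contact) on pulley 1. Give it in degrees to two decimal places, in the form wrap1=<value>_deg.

crossed belt: β = asin((r1+r2)/C) = asin(16/38) = 24.9011°
wrap1 = wrap2 = π + 2β = 229.8021°

wrap1=229.80_deg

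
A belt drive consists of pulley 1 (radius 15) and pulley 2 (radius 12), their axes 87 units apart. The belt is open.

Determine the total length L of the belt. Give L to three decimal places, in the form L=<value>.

open belt: β = asin((r2−r1)/C) = asin(-3/87) = -1.9761°
wrap1 = π − 2β = 183.9522°
wrap2 = π + 2β = 176.0478°
tangent length = C·cosβ = 86.9483
L = r1·wrap1 + r2·wrap2 + 2·C·cosβ = 15·3.2106 + 12·3.0726 + 2·86.9483 = 258.9265

L=258.926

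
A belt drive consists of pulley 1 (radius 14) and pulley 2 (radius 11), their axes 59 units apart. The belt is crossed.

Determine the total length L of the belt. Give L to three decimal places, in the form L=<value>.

crossed belt: β = asin((r1+r2)/C) = asin(25/59) = 25.0702°
wrap1 = wrap2 = π + 2β = 230.1405°
tangent length = C·cosβ = 53.4416
L = (r1+r2)·wrap + 2·C·cosβ = 25·4.0167 + 2·53.4416 = 207.3008

L=207.301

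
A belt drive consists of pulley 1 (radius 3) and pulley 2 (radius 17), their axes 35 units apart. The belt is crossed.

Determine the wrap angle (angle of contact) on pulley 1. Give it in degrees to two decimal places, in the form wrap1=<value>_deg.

wrap1=249.70_deg

crossed belt: β = asin((r1+r2)/C) = asin(20/35) = 34.8499°
wrap1 = wrap2 = π + 2β = 249.6998°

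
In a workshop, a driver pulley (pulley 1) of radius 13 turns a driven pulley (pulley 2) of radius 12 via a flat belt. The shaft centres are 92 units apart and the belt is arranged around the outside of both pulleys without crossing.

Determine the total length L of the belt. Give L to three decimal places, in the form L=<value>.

L=262.551

open belt: β = asin((r2−r1)/C) = asin(-1/92) = -0.6228°
wrap1 = π − 2β = 181.2456°
wrap2 = π + 2β = 178.7544°
tangent length = C·cosβ = 91.9946
L = r1·wrap1 + r2·wrap2 + 2·C·cosβ = 13·3.1633 + 12·3.1199 + 2·91.9946 = 262.5507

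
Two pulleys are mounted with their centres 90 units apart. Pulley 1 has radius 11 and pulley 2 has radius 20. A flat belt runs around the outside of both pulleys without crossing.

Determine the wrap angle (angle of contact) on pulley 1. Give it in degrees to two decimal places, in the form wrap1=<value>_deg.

open belt: β = asin((r2−r1)/C) = asin(9/90) = 5.7392°
wrap1 = π − 2β = 168.5217°
wrap2 = π + 2β = 191.4783°

wrap1=168.52_deg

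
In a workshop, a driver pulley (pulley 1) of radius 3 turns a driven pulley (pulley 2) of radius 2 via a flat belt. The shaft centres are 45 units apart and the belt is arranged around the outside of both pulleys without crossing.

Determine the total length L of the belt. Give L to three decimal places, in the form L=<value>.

open belt: β = asin((r2−r1)/C) = asin(-1/45) = -1.2733°
wrap1 = π − 2β = 182.5467°
wrap2 = π + 2β = 177.4533°
tangent length = C·cosβ = 44.9889
L = r1·wrap1 + r2·wrap2 + 2·C·cosβ = 3·3.1860 + 2·3.0971 + 2·44.9889 = 105.7302

L=105.730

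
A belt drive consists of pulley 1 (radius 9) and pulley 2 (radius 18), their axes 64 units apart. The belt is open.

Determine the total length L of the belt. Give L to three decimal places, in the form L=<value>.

L=214.091

open belt: β = asin((r2−r1)/C) = asin(9/64) = 8.0840°
wrap1 = π − 2β = 163.8320°
wrap2 = π + 2β = 196.1680°
tangent length = C·cosβ = 63.3640
L = r1·wrap1 + r2·wrap2 + 2·C·cosβ = 9·2.8594 + 18·3.4238 + 2·63.3640 = 214.0907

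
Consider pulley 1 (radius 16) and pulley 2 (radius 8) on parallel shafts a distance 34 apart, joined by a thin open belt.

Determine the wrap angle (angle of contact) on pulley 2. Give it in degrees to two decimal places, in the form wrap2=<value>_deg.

wrap2=152.78_deg

open belt: β = asin((r2−r1)/C) = asin(-8/34) = -13.6090°
wrap1 = π − 2β = 207.2179°
wrap2 = π + 2β = 152.7821°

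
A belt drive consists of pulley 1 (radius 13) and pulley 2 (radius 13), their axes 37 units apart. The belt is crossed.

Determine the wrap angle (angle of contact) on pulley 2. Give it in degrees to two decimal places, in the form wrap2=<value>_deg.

wrap2=269.29_deg

crossed belt: β = asin((r1+r2)/C) = asin(26/37) = 44.6442°
wrap1 = wrap2 = π + 2β = 269.2885°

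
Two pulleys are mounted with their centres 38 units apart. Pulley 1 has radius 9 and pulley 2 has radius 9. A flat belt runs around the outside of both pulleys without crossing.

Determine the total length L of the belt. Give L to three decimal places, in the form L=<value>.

L=132.549

open belt: β = asin((r2−r1)/C) = asin(0/38) = 0.0000°
wrap1 = π − 2β = 180.0000°
wrap2 = π + 2β = 180.0000°
tangent length = C·cosβ = 38.0000
L = r1·wrap1 + r2·wrap2 + 2·C·cosβ = 9·3.1416 + 9·3.1416 + 2·38.0000 = 132.5487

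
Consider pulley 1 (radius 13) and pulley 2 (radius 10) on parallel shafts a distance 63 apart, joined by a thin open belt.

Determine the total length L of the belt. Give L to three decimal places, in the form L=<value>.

open belt: β = asin((r2−r1)/C) = asin(-3/63) = -2.7294°
wrap1 = π − 2β = 185.4588°
wrap2 = π + 2β = 174.5412°
tangent length = C·cosβ = 62.9285
L = r1·wrap1 + r2·wrap2 + 2·C·cosβ = 13·3.2369 + 10·3.0463 + 2·62.9285 = 198.3995

L=198.400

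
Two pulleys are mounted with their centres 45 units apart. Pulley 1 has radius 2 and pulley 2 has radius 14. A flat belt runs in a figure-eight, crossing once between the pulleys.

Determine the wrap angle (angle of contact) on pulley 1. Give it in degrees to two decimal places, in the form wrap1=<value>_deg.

crossed belt: β = asin((r1+r2)/C) = asin(16/45) = 20.8275°
wrap1 = wrap2 = π + 2β = 221.6550°

wrap1=221.65_deg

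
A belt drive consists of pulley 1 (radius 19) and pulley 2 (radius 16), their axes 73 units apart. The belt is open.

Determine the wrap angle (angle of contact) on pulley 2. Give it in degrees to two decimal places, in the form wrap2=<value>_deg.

wrap2=175.29_deg

open belt: β = asin((r2−r1)/C) = asin(-3/73) = -2.3553°
wrap1 = π − 2β = 184.7106°
wrap2 = π + 2β = 175.2894°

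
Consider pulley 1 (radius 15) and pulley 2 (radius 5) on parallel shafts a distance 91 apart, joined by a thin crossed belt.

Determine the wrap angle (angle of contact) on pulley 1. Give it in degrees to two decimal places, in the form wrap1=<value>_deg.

wrap1=205.39_deg

crossed belt: β = asin((r1+r2)/C) = asin(20/91) = 12.6961°
wrap1 = wrap2 = π + 2β = 205.3922°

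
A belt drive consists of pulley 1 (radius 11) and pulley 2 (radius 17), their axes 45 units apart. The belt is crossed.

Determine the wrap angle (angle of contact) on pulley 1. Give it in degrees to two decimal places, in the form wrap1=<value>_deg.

wrap1=256.96_deg

crossed belt: β = asin((r1+r2)/C) = asin(28/45) = 38.4786°
wrap1 = wrap2 = π + 2β = 256.9572°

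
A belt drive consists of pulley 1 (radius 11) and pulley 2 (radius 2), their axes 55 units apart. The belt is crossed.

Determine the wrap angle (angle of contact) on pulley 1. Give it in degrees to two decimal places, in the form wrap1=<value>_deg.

wrap1=207.34_deg

crossed belt: β = asin((r1+r2)/C) = asin(13/55) = 13.6720°
wrap1 = wrap2 = π + 2β = 207.3440°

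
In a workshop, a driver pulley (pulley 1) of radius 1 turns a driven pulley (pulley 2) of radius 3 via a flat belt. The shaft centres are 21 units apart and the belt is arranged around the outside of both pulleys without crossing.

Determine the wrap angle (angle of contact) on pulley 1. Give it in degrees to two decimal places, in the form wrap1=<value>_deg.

open belt: β = asin((r2−r1)/C) = asin(2/21) = 5.4650°
wrap1 = π − 2β = 169.0700°
wrap2 = π + 2β = 190.9300°

wrap1=169.07_deg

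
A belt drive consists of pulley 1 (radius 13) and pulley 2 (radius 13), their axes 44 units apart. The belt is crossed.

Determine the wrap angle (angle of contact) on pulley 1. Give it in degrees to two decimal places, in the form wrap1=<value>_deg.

wrap1=252.44_deg

crossed belt: β = asin((r1+r2)/C) = asin(26/44) = 36.2215°
wrap1 = wrap2 = π + 2β = 252.4431°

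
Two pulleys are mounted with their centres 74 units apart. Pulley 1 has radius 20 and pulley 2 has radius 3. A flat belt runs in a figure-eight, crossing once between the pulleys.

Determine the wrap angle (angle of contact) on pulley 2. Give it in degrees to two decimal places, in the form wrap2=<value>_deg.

crossed belt: β = asin((r1+r2)/C) = asin(23/74) = 18.1081°
wrap1 = wrap2 = π + 2β = 216.2162°

wrap2=216.22_deg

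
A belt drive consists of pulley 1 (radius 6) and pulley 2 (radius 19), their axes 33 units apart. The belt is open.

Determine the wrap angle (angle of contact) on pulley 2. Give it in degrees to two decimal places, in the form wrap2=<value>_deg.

wrap2=226.40_deg

open belt: β = asin((r2−r1)/C) = asin(13/33) = 23.1998°
wrap1 = π − 2β = 133.6003°
wrap2 = π + 2β = 226.3997°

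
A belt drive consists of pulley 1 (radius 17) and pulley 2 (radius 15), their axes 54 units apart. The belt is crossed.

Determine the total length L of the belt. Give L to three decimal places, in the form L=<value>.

L=228.119

crossed belt: β = asin((r1+r2)/C) = asin(32/54) = 36.3412°
wrap1 = wrap2 = π + 2β = 252.6824°
tangent length = C·cosβ = 43.4971
L = (r1+r2)·wrap + 2·C·cosβ = 32·4.4101 + 2·43.4971 = 228.1187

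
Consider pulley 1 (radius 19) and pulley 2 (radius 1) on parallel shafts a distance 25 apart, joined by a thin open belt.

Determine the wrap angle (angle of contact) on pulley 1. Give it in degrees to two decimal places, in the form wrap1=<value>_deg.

open belt: β = asin((r2−r1)/C) = asin(-18/25) = -46.0545°
wrap1 = π − 2β = 272.1090°
wrap2 = π + 2β = 87.8910°

wrap1=272.11_deg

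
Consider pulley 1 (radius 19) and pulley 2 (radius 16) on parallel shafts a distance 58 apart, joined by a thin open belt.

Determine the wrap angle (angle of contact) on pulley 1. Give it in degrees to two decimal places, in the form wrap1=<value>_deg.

wrap1=185.93_deg

open belt: β = asin((r2−r1)/C) = asin(-3/58) = -2.9649°
wrap1 = π − 2β = 185.9298°
wrap2 = π + 2β = 174.0702°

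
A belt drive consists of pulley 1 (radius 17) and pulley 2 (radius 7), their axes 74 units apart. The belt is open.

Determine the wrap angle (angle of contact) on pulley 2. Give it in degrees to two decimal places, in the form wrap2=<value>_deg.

open belt: β = asin((r2−r1)/C) = asin(-10/74) = -7.7664°
wrap1 = π − 2β = 195.5329°
wrap2 = π + 2β = 164.4671°

wrap2=164.47_deg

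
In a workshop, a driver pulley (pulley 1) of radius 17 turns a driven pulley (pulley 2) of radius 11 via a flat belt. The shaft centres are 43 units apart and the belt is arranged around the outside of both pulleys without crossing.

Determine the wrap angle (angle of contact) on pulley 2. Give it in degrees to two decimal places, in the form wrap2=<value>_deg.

wrap2=163.96_deg

open belt: β = asin((r2−r1)/C) = asin(-6/43) = -8.0209°
wrap1 = π − 2β = 196.0419°
wrap2 = π + 2β = 163.9581°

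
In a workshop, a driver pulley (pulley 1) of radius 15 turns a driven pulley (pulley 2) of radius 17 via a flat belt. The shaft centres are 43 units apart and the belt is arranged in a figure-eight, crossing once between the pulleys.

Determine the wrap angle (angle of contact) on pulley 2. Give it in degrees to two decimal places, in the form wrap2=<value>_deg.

crossed belt: β = asin((r1+r2)/C) = asin(32/43) = 48.0892°
wrap1 = wrap2 = π + 2β = 276.1785°

wrap2=276.18_deg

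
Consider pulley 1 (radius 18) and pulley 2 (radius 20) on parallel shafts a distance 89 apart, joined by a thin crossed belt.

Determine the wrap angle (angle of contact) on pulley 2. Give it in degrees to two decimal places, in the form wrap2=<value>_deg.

wrap2=230.55_deg

crossed belt: β = asin((r1+r2)/C) = asin(38/89) = 25.2752°
wrap1 = wrap2 = π + 2β = 230.5504°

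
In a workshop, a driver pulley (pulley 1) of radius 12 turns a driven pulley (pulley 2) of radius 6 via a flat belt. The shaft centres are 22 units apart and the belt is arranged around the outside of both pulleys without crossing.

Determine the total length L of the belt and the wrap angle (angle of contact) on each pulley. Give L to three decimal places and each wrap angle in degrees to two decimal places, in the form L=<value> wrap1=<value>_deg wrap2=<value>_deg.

open belt: β = asin((r2−r1)/C) = asin(-6/22) = -15.8266°
wrap1 = π − 2β = 211.6532°
wrap2 = π + 2β = 148.3468°
tangent length = C·cosβ = 21.1660
L = r1·wrap1 + r2·wrap2 + 2·C·cosβ = 12·3.6940 + 6·2.5891 + 2·21.1660 = 102.1954

L=102.195 wrap1=211.65_deg wrap2=148.35_deg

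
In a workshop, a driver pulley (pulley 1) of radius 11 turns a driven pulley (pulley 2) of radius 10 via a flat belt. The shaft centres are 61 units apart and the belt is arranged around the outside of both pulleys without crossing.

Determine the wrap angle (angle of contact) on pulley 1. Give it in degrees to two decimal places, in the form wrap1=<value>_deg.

wrap1=181.88_deg

open belt: β = asin((r2−r1)/C) = asin(-1/61) = -0.9393°
wrap1 = π − 2β = 181.8786°
wrap2 = π + 2β = 178.1214°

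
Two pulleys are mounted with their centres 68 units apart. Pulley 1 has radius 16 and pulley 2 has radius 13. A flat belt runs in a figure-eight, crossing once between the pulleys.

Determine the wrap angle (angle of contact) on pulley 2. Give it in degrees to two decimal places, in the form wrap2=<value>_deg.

crossed belt: β = asin((r1+r2)/C) = asin(29/68) = 25.2438°
wrap1 = wrap2 = π + 2β = 230.4876°

wrap2=230.49_deg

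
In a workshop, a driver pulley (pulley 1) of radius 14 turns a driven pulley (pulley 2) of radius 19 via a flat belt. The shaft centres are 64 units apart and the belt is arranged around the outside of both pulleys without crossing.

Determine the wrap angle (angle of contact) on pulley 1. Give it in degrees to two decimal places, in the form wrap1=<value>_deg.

wrap1=171.04_deg

open belt: β = asin((r2−r1)/C) = asin(5/64) = 4.4808°
wrap1 = π − 2β = 171.0384°
wrap2 = π + 2β = 188.9616°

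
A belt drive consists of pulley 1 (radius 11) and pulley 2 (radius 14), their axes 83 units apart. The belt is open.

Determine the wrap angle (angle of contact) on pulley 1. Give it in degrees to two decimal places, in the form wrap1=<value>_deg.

open belt: β = asin((r2−r1)/C) = asin(3/83) = 2.0714°
wrap1 = π − 2β = 175.8572°
wrap2 = π + 2β = 184.1428°

wrap1=175.86_deg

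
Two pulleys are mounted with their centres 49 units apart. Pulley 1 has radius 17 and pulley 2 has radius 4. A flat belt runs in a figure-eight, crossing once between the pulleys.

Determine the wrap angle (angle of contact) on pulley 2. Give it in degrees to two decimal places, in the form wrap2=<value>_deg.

crossed belt: β = asin((r1+r2)/C) = asin(21/49) = 25.3769°
wrap1 = wrap2 = π + 2β = 230.7539°

wrap2=230.75_deg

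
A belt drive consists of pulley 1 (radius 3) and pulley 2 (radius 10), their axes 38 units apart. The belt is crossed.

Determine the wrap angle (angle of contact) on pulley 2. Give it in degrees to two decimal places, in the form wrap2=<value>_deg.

crossed belt: β = asin((r1+r2)/C) = asin(13/38) = 20.0052°
wrap1 = wrap2 = π + 2β = 220.0104°

wrap2=220.01_deg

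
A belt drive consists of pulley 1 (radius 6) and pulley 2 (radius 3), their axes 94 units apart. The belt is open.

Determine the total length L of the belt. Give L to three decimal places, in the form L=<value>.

open belt: β = asin((r2−r1)/C) = asin(-3/94) = -1.8289°
wrap1 = π − 2β = 183.6578°
wrap2 = π + 2β = 176.3422°
tangent length = C·cosβ = 93.9521
L = r1·wrap1 + r2·wrap2 + 2·C·cosβ = 6·3.2054 + 3·3.0778 + 2·93.9521 = 216.3701

L=216.370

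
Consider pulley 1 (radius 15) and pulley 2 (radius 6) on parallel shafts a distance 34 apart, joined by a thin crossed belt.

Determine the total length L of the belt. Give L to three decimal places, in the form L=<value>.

crossed belt: β = asin((r1+r2)/C) = asin(21/34) = 38.1445°
wrap1 = wrap2 = π + 2β = 256.2890°
tangent length = C·cosβ = 26.7395
L = (r1+r2)·wrap + 2·C·cosβ = 21·4.4731 + 2·26.7395 = 147.4138

L=147.414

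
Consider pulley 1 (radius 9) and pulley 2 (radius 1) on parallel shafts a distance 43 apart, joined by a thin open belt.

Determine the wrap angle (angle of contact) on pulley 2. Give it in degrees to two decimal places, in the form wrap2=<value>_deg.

wrap2=158.56_deg

open belt: β = asin((r2−r1)/C) = asin(-8/43) = -10.7222°
wrap1 = π − 2β = 201.4443°
wrap2 = π + 2β = 158.5557°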